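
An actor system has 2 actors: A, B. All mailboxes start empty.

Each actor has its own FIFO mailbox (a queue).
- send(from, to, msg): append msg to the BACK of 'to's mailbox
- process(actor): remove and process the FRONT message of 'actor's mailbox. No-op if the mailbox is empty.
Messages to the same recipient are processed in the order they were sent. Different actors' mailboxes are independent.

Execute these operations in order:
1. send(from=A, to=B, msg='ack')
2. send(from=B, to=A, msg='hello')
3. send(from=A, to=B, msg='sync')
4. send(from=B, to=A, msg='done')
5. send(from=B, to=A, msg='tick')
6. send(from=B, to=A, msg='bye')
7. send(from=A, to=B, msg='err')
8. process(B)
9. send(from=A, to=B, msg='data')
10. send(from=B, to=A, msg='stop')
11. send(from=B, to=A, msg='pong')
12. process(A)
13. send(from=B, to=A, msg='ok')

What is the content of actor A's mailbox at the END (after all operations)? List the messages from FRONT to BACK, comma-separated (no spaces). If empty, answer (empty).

Answer: done,tick,bye,stop,pong,ok

Derivation:
After 1 (send(from=A, to=B, msg='ack')): A:[] B:[ack]
After 2 (send(from=B, to=A, msg='hello')): A:[hello] B:[ack]
After 3 (send(from=A, to=B, msg='sync')): A:[hello] B:[ack,sync]
After 4 (send(from=B, to=A, msg='done')): A:[hello,done] B:[ack,sync]
After 5 (send(from=B, to=A, msg='tick')): A:[hello,done,tick] B:[ack,sync]
After 6 (send(from=B, to=A, msg='bye')): A:[hello,done,tick,bye] B:[ack,sync]
After 7 (send(from=A, to=B, msg='err')): A:[hello,done,tick,bye] B:[ack,sync,err]
After 8 (process(B)): A:[hello,done,tick,bye] B:[sync,err]
After 9 (send(from=A, to=B, msg='data')): A:[hello,done,tick,bye] B:[sync,err,data]
After 10 (send(from=B, to=A, msg='stop')): A:[hello,done,tick,bye,stop] B:[sync,err,data]
After 11 (send(from=B, to=A, msg='pong')): A:[hello,done,tick,bye,stop,pong] B:[sync,err,data]
After 12 (process(A)): A:[done,tick,bye,stop,pong] B:[sync,err,data]
After 13 (send(from=B, to=A, msg='ok')): A:[done,tick,bye,stop,pong,ok] B:[sync,err,data]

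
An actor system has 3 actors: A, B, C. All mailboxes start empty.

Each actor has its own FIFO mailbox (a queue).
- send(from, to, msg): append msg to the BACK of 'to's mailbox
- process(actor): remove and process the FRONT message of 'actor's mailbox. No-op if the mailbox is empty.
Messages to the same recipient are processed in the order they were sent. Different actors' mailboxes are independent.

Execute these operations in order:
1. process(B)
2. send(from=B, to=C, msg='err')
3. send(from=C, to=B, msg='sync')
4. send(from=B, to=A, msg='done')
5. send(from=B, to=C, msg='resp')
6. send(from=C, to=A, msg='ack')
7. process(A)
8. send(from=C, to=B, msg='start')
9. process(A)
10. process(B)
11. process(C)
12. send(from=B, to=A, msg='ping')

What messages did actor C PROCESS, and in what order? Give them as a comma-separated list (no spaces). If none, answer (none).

After 1 (process(B)): A:[] B:[] C:[]
After 2 (send(from=B, to=C, msg='err')): A:[] B:[] C:[err]
After 3 (send(from=C, to=B, msg='sync')): A:[] B:[sync] C:[err]
After 4 (send(from=B, to=A, msg='done')): A:[done] B:[sync] C:[err]
After 5 (send(from=B, to=C, msg='resp')): A:[done] B:[sync] C:[err,resp]
After 6 (send(from=C, to=A, msg='ack')): A:[done,ack] B:[sync] C:[err,resp]
After 7 (process(A)): A:[ack] B:[sync] C:[err,resp]
After 8 (send(from=C, to=B, msg='start')): A:[ack] B:[sync,start] C:[err,resp]
After 9 (process(A)): A:[] B:[sync,start] C:[err,resp]
After 10 (process(B)): A:[] B:[start] C:[err,resp]
After 11 (process(C)): A:[] B:[start] C:[resp]
After 12 (send(from=B, to=A, msg='ping')): A:[ping] B:[start] C:[resp]

Answer: err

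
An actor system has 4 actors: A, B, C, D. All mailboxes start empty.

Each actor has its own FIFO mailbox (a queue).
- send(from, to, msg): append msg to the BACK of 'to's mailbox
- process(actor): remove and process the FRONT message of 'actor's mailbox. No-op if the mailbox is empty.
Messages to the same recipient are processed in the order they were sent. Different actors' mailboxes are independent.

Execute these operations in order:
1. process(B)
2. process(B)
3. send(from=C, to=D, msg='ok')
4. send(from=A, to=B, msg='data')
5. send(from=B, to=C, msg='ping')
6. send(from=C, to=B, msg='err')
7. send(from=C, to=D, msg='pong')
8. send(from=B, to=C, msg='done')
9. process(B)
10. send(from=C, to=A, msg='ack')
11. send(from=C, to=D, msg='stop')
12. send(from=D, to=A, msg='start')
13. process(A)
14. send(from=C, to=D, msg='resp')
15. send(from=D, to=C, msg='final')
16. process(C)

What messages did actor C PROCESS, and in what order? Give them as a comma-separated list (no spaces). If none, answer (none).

Answer: ping

Derivation:
After 1 (process(B)): A:[] B:[] C:[] D:[]
After 2 (process(B)): A:[] B:[] C:[] D:[]
After 3 (send(from=C, to=D, msg='ok')): A:[] B:[] C:[] D:[ok]
After 4 (send(from=A, to=B, msg='data')): A:[] B:[data] C:[] D:[ok]
After 5 (send(from=B, to=C, msg='ping')): A:[] B:[data] C:[ping] D:[ok]
After 6 (send(from=C, to=B, msg='err')): A:[] B:[data,err] C:[ping] D:[ok]
After 7 (send(from=C, to=D, msg='pong')): A:[] B:[data,err] C:[ping] D:[ok,pong]
After 8 (send(from=B, to=C, msg='done')): A:[] B:[data,err] C:[ping,done] D:[ok,pong]
After 9 (process(B)): A:[] B:[err] C:[ping,done] D:[ok,pong]
After 10 (send(from=C, to=A, msg='ack')): A:[ack] B:[err] C:[ping,done] D:[ok,pong]
After 11 (send(from=C, to=D, msg='stop')): A:[ack] B:[err] C:[ping,done] D:[ok,pong,stop]
After 12 (send(from=D, to=A, msg='start')): A:[ack,start] B:[err] C:[ping,done] D:[ok,pong,stop]
After 13 (process(A)): A:[start] B:[err] C:[ping,done] D:[ok,pong,stop]
After 14 (send(from=C, to=D, msg='resp')): A:[start] B:[err] C:[ping,done] D:[ok,pong,stop,resp]
After 15 (send(from=D, to=C, msg='final')): A:[start] B:[err] C:[ping,done,final] D:[ok,pong,stop,resp]
After 16 (process(C)): A:[start] B:[err] C:[done,final] D:[ok,pong,stop,resp]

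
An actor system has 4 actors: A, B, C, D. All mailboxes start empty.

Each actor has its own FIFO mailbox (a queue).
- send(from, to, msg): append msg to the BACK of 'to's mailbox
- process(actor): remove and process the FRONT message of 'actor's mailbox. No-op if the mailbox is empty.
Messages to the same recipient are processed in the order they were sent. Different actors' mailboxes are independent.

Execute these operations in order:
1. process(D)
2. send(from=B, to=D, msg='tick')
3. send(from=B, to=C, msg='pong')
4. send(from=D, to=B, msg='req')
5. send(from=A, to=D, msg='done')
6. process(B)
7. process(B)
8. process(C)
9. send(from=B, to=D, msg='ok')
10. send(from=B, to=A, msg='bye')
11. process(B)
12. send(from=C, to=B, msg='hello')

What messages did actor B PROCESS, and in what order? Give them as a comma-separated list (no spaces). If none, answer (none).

Answer: req

Derivation:
After 1 (process(D)): A:[] B:[] C:[] D:[]
After 2 (send(from=B, to=D, msg='tick')): A:[] B:[] C:[] D:[tick]
After 3 (send(from=B, to=C, msg='pong')): A:[] B:[] C:[pong] D:[tick]
After 4 (send(from=D, to=B, msg='req')): A:[] B:[req] C:[pong] D:[tick]
After 5 (send(from=A, to=D, msg='done')): A:[] B:[req] C:[pong] D:[tick,done]
After 6 (process(B)): A:[] B:[] C:[pong] D:[tick,done]
After 7 (process(B)): A:[] B:[] C:[pong] D:[tick,done]
After 8 (process(C)): A:[] B:[] C:[] D:[tick,done]
After 9 (send(from=B, to=D, msg='ok')): A:[] B:[] C:[] D:[tick,done,ok]
After 10 (send(from=B, to=A, msg='bye')): A:[bye] B:[] C:[] D:[tick,done,ok]
After 11 (process(B)): A:[bye] B:[] C:[] D:[tick,done,ok]
After 12 (send(from=C, to=B, msg='hello')): A:[bye] B:[hello] C:[] D:[tick,done,ok]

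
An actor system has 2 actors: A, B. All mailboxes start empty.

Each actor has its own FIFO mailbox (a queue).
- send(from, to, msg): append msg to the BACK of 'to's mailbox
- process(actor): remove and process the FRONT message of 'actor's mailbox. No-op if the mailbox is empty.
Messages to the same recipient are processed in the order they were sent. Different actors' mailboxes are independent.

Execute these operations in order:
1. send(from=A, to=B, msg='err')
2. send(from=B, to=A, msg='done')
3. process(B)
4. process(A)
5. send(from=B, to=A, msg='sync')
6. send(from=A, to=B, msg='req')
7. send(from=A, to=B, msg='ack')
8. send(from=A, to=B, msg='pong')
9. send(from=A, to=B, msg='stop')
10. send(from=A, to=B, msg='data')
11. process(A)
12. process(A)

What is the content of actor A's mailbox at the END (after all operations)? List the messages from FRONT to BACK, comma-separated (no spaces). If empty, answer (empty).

After 1 (send(from=A, to=B, msg='err')): A:[] B:[err]
After 2 (send(from=B, to=A, msg='done')): A:[done] B:[err]
After 3 (process(B)): A:[done] B:[]
After 4 (process(A)): A:[] B:[]
After 5 (send(from=B, to=A, msg='sync')): A:[sync] B:[]
After 6 (send(from=A, to=B, msg='req')): A:[sync] B:[req]
After 7 (send(from=A, to=B, msg='ack')): A:[sync] B:[req,ack]
After 8 (send(from=A, to=B, msg='pong')): A:[sync] B:[req,ack,pong]
After 9 (send(from=A, to=B, msg='stop')): A:[sync] B:[req,ack,pong,stop]
After 10 (send(from=A, to=B, msg='data')): A:[sync] B:[req,ack,pong,stop,data]
After 11 (process(A)): A:[] B:[req,ack,pong,stop,data]
After 12 (process(A)): A:[] B:[req,ack,pong,stop,data]

Answer: (empty)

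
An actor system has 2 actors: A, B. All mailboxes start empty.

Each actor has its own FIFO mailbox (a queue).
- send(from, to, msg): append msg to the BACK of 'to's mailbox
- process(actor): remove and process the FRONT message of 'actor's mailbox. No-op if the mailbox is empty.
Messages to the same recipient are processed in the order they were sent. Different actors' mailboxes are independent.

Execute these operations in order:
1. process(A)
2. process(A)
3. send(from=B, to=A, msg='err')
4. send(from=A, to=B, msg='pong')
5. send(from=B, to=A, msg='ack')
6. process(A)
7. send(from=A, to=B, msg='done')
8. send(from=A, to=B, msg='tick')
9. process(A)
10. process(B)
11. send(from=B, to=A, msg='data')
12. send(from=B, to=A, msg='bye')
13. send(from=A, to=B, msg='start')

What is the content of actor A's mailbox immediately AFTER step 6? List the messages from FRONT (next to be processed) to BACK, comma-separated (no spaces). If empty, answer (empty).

After 1 (process(A)): A:[] B:[]
After 2 (process(A)): A:[] B:[]
After 3 (send(from=B, to=A, msg='err')): A:[err] B:[]
After 4 (send(from=A, to=B, msg='pong')): A:[err] B:[pong]
After 5 (send(from=B, to=A, msg='ack')): A:[err,ack] B:[pong]
After 6 (process(A)): A:[ack] B:[pong]

ack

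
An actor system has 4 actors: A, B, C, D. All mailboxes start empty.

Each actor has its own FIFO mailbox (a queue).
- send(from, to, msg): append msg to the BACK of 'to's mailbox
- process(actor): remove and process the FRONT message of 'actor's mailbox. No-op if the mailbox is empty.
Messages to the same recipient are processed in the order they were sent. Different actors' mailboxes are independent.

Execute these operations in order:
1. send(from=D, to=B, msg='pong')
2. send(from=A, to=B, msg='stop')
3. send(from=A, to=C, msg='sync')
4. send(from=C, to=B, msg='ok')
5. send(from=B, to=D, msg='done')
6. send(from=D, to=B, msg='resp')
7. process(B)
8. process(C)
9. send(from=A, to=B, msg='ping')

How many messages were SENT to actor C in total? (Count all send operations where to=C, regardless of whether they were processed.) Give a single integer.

After 1 (send(from=D, to=B, msg='pong')): A:[] B:[pong] C:[] D:[]
After 2 (send(from=A, to=B, msg='stop')): A:[] B:[pong,stop] C:[] D:[]
After 3 (send(from=A, to=C, msg='sync')): A:[] B:[pong,stop] C:[sync] D:[]
After 4 (send(from=C, to=B, msg='ok')): A:[] B:[pong,stop,ok] C:[sync] D:[]
After 5 (send(from=B, to=D, msg='done')): A:[] B:[pong,stop,ok] C:[sync] D:[done]
After 6 (send(from=D, to=B, msg='resp')): A:[] B:[pong,stop,ok,resp] C:[sync] D:[done]
After 7 (process(B)): A:[] B:[stop,ok,resp] C:[sync] D:[done]
After 8 (process(C)): A:[] B:[stop,ok,resp] C:[] D:[done]
After 9 (send(from=A, to=B, msg='ping')): A:[] B:[stop,ok,resp,ping] C:[] D:[done]

Answer: 1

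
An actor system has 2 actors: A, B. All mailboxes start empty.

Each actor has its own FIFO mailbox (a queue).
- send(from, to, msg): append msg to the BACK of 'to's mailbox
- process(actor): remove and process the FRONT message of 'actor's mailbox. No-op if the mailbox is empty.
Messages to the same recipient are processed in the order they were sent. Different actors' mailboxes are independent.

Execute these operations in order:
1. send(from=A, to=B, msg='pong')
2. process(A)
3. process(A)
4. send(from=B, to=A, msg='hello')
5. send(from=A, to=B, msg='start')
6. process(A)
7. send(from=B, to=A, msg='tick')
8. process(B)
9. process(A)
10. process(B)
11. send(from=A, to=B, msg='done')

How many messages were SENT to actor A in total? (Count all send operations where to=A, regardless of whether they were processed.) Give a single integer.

After 1 (send(from=A, to=B, msg='pong')): A:[] B:[pong]
After 2 (process(A)): A:[] B:[pong]
After 3 (process(A)): A:[] B:[pong]
After 4 (send(from=B, to=A, msg='hello')): A:[hello] B:[pong]
After 5 (send(from=A, to=B, msg='start')): A:[hello] B:[pong,start]
After 6 (process(A)): A:[] B:[pong,start]
After 7 (send(from=B, to=A, msg='tick')): A:[tick] B:[pong,start]
After 8 (process(B)): A:[tick] B:[start]
After 9 (process(A)): A:[] B:[start]
After 10 (process(B)): A:[] B:[]
After 11 (send(from=A, to=B, msg='done')): A:[] B:[done]

Answer: 2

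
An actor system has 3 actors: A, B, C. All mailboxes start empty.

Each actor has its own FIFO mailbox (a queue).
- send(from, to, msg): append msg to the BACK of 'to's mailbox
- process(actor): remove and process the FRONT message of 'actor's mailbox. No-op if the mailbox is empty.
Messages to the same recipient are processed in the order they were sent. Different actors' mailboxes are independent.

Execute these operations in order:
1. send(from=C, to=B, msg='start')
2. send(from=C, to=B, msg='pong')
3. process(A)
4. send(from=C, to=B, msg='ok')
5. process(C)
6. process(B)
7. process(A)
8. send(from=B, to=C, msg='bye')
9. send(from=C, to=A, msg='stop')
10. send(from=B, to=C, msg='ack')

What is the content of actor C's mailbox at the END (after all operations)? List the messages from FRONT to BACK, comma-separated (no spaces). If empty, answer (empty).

After 1 (send(from=C, to=B, msg='start')): A:[] B:[start] C:[]
After 2 (send(from=C, to=B, msg='pong')): A:[] B:[start,pong] C:[]
After 3 (process(A)): A:[] B:[start,pong] C:[]
After 4 (send(from=C, to=B, msg='ok')): A:[] B:[start,pong,ok] C:[]
After 5 (process(C)): A:[] B:[start,pong,ok] C:[]
After 6 (process(B)): A:[] B:[pong,ok] C:[]
After 7 (process(A)): A:[] B:[pong,ok] C:[]
After 8 (send(from=B, to=C, msg='bye')): A:[] B:[pong,ok] C:[bye]
After 9 (send(from=C, to=A, msg='stop')): A:[stop] B:[pong,ok] C:[bye]
After 10 (send(from=B, to=C, msg='ack')): A:[stop] B:[pong,ok] C:[bye,ack]

Answer: bye,ack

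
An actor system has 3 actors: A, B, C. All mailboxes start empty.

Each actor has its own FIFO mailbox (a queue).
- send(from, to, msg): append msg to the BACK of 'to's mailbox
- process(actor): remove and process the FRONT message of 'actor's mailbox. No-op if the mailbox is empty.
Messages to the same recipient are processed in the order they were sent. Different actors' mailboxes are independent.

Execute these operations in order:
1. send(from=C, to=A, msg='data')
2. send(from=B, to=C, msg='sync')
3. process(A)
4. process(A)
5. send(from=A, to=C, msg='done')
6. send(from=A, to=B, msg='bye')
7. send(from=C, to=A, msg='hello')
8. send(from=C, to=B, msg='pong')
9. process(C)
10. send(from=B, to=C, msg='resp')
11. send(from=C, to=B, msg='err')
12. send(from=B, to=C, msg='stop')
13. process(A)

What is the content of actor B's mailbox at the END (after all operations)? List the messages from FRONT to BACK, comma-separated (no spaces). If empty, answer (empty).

Answer: bye,pong,err

Derivation:
After 1 (send(from=C, to=A, msg='data')): A:[data] B:[] C:[]
After 2 (send(from=B, to=C, msg='sync')): A:[data] B:[] C:[sync]
After 3 (process(A)): A:[] B:[] C:[sync]
After 4 (process(A)): A:[] B:[] C:[sync]
After 5 (send(from=A, to=C, msg='done')): A:[] B:[] C:[sync,done]
After 6 (send(from=A, to=B, msg='bye')): A:[] B:[bye] C:[sync,done]
After 7 (send(from=C, to=A, msg='hello')): A:[hello] B:[bye] C:[sync,done]
After 8 (send(from=C, to=B, msg='pong')): A:[hello] B:[bye,pong] C:[sync,done]
After 9 (process(C)): A:[hello] B:[bye,pong] C:[done]
After 10 (send(from=B, to=C, msg='resp')): A:[hello] B:[bye,pong] C:[done,resp]
After 11 (send(from=C, to=B, msg='err')): A:[hello] B:[bye,pong,err] C:[done,resp]
After 12 (send(from=B, to=C, msg='stop')): A:[hello] B:[bye,pong,err] C:[done,resp,stop]
After 13 (process(A)): A:[] B:[bye,pong,err] C:[done,resp,stop]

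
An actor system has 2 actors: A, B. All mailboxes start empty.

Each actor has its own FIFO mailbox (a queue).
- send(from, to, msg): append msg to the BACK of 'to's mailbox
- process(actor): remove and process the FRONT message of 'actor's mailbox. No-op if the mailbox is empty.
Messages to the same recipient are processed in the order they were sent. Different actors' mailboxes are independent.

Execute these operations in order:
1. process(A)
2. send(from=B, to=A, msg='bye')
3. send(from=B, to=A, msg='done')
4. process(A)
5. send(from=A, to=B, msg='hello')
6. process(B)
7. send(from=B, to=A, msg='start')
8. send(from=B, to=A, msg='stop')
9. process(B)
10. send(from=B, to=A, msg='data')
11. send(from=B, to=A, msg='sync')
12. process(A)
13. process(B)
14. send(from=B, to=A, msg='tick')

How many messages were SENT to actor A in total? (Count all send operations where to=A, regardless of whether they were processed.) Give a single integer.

After 1 (process(A)): A:[] B:[]
After 2 (send(from=B, to=A, msg='bye')): A:[bye] B:[]
After 3 (send(from=B, to=A, msg='done')): A:[bye,done] B:[]
After 4 (process(A)): A:[done] B:[]
After 5 (send(from=A, to=B, msg='hello')): A:[done] B:[hello]
After 6 (process(B)): A:[done] B:[]
After 7 (send(from=B, to=A, msg='start')): A:[done,start] B:[]
After 8 (send(from=B, to=A, msg='stop')): A:[done,start,stop] B:[]
After 9 (process(B)): A:[done,start,stop] B:[]
After 10 (send(from=B, to=A, msg='data')): A:[done,start,stop,data] B:[]
After 11 (send(from=B, to=A, msg='sync')): A:[done,start,stop,data,sync] B:[]
After 12 (process(A)): A:[start,stop,data,sync] B:[]
After 13 (process(B)): A:[start,stop,data,sync] B:[]
After 14 (send(from=B, to=A, msg='tick')): A:[start,stop,data,sync,tick] B:[]

Answer: 7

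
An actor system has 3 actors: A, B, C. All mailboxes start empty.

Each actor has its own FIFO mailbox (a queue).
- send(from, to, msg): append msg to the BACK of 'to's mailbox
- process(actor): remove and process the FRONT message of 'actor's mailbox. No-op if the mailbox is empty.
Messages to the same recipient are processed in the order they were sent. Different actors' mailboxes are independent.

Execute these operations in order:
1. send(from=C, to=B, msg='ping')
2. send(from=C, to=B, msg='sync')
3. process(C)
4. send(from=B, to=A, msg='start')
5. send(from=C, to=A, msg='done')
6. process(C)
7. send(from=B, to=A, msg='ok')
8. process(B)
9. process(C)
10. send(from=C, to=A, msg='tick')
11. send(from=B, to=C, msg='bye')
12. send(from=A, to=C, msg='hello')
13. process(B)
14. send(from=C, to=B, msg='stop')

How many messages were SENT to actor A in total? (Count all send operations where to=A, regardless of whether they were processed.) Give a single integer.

After 1 (send(from=C, to=B, msg='ping')): A:[] B:[ping] C:[]
After 2 (send(from=C, to=B, msg='sync')): A:[] B:[ping,sync] C:[]
After 3 (process(C)): A:[] B:[ping,sync] C:[]
After 4 (send(from=B, to=A, msg='start')): A:[start] B:[ping,sync] C:[]
After 5 (send(from=C, to=A, msg='done')): A:[start,done] B:[ping,sync] C:[]
After 6 (process(C)): A:[start,done] B:[ping,sync] C:[]
After 7 (send(from=B, to=A, msg='ok')): A:[start,done,ok] B:[ping,sync] C:[]
After 8 (process(B)): A:[start,done,ok] B:[sync] C:[]
After 9 (process(C)): A:[start,done,ok] B:[sync] C:[]
After 10 (send(from=C, to=A, msg='tick')): A:[start,done,ok,tick] B:[sync] C:[]
After 11 (send(from=B, to=C, msg='bye')): A:[start,done,ok,tick] B:[sync] C:[bye]
After 12 (send(from=A, to=C, msg='hello')): A:[start,done,ok,tick] B:[sync] C:[bye,hello]
After 13 (process(B)): A:[start,done,ok,tick] B:[] C:[bye,hello]
After 14 (send(from=C, to=B, msg='stop')): A:[start,done,ok,tick] B:[stop] C:[bye,hello]

Answer: 4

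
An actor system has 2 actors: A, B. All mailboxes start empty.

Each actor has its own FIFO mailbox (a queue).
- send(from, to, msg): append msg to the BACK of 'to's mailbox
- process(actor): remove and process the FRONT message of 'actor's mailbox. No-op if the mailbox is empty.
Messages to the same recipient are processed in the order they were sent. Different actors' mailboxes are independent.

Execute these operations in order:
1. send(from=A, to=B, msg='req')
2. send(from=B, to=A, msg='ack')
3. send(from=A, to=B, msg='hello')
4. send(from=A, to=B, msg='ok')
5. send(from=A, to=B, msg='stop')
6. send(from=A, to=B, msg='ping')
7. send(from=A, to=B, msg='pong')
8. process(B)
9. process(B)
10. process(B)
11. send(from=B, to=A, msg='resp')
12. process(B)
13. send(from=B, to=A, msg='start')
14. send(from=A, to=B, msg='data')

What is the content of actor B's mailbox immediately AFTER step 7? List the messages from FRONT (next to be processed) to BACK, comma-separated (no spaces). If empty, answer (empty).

After 1 (send(from=A, to=B, msg='req')): A:[] B:[req]
After 2 (send(from=B, to=A, msg='ack')): A:[ack] B:[req]
After 3 (send(from=A, to=B, msg='hello')): A:[ack] B:[req,hello]
After 4 (send(from=A, to=B, msg='ok')): A:[ack] B:[req,hello,ok]
After 5 (send(from=A, to=B, msg='stop')): A:[ack] B:[req,hello,ok,stop]
After 6 (send(from=A, to=B, msg='ping')): A:[ack] B:[req,hello,ok,stop,ping]
After 7 (send(from=A, to=B, msg='pong')): A:[ack] B:[req,hello,ok,stop,ping,pong]

req,hello,ok,stop,ping,pong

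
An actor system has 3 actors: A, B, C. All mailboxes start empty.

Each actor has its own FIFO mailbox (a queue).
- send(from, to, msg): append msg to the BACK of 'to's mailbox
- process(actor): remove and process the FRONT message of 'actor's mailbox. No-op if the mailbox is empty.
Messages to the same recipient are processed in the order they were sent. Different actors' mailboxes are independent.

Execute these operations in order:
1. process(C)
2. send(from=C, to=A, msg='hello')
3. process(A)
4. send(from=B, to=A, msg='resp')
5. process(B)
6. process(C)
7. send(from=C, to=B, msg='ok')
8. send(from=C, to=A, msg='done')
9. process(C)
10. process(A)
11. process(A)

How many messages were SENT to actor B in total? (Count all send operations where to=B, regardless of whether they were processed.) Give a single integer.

After 1 (process(C)): A:[] B:[] C:[]
After 2 (send(from=C, to=A, msg='hello')): A:[hello] B:[] C:[]
After 3 (process(A)): A:[] B:[] C:[]
After 4 (send(from=B, to=A, msg='resp')): A:[resp] B:[] C:[]
After 5 (process(B)): A:[resp] B:[] C:[]
After 6 (process(C)): A:[resp] B:[] C:[]
After 7 (send(from=C, to=B, msg='ok')): A:[resp] B:[ok] C:[]
After 8 (send(from=C, to=A, msg='done')): A:[resp,done] B:[ok] C:[]
After 9 (process(C)): A:[resp,done] B:[ok] C:[]
After 10 (process(A)): A:[done] B:[ok] C:[]
After 11 (process(A)): A:[] B:[ok] C:[]

Answer: 1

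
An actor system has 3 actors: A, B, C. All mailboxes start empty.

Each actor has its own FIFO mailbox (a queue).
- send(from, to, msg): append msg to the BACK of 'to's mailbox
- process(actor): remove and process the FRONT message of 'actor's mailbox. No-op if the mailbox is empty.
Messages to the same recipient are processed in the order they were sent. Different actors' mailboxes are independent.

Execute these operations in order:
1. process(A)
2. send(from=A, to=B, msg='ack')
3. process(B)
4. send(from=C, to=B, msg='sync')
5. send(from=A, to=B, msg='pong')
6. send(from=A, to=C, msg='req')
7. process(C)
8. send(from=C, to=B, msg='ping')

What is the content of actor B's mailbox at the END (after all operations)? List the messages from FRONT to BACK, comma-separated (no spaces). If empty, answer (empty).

After 1 (process(A)): A:[] B:[] C:[]
After 2 (send(from=A, to=B, msg='ack')): A:[] B:[ack] C:[]
After 3 (process(B)): A:[] B:[] C:[]
After 4 (send(from=C, to=B, msg='sync')): A:[] B:[sync] C:[]
After 5 (send(from=A, to=B, msg='pong')): A:[] B:[sync,pong] C:[]
After 6 (send(from=A, to=C, msg='req')): A:[] B:[sync,pong] C:[req]
After 7 (process(C)): A:[] B:[sync,pong] C:[]
After 8 (send(from=C, to=B, msg='ping')): A:[] B:[sync,pong,ping] C:[]

Answer: sync,pong,ping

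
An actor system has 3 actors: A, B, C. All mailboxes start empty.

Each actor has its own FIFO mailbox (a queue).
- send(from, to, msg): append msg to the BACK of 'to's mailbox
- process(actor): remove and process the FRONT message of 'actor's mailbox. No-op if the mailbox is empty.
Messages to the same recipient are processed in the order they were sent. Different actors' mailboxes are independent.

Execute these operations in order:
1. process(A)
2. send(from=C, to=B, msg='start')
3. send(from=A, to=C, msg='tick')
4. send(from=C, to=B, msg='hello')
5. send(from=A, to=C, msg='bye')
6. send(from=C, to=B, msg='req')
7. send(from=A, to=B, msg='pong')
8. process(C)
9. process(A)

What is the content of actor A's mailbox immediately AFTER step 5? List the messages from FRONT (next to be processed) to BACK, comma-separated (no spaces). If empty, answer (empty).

After 1 (process(A)): A:[] B:[] C:[]
After 2 (send(from=C, to=B, msg='start')): A:[] B:[start] C:[]
After 3 (send(from=A, to=C, msg='tick')): A:[] B:[start] C:[tick]
After 4 (send(from=C, to=B, msg='hello')): A:[] B:[start,hello] C:[tick]
After 5 (send(from=A, to=C, msg='bye')): A:[] B:[start,hello] C:[tick,bye]

(empty)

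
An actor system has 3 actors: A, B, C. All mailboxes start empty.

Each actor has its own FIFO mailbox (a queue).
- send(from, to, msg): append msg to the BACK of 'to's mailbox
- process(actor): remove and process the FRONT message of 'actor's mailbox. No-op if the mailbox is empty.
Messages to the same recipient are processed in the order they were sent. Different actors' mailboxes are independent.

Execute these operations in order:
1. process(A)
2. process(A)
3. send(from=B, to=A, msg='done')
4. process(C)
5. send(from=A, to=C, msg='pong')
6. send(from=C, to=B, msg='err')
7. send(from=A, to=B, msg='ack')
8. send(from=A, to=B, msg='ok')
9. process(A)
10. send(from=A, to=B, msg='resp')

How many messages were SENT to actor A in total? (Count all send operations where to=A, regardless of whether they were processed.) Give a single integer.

After 1 (process(A)): A:[] B:[] C:[]
After 2 (process(A)): A:[] B:[] C:[]
After 3 (send(from=B, to=A, msg='done')): A:[done] B:[] C:[]
After 4 (process(C)): A:[done] B:[] C:[]
After 5 (send(from=A, to=C, msg='pong')): A:[done] B:[] C:[pong]
After 6 (send(from=C, to=B, msg='err')): A:[done] B:[err] C:[pong]
After 7 (send(from=A, to=B, msg='ack')): A:[done] B:[err,ack] C:[pong]
After 8 (send(from=A, to=B, msg='ok')): A:[done] B:[err,ack,ok] C:[pong]
After 9 (process(A)): A:[] B:[err,ack,ok] C:[pong]
After 10 (send(from=A, to=B, msg='resp')): A:[] B:[err,ack,ok,resp] C:[pong]

Answer: 1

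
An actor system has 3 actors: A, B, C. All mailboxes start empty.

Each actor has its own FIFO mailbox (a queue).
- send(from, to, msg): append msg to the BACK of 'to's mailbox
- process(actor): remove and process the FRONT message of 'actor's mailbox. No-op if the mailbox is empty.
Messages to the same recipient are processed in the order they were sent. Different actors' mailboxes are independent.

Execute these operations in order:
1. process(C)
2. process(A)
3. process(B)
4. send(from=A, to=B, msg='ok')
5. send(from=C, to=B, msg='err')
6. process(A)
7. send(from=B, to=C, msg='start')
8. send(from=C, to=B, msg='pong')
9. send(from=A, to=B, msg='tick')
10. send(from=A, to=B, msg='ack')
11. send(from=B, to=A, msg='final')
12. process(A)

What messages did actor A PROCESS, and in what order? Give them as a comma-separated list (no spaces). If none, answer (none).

Answer: final

Derivation:
After 1 (process(C)): A:[] B:[] C:[]
After 2 (process(A)): A:[] B:[] C:[]
After 3 (process(B)): A:[] B:[] C:[]
After 4 (send(from=A, to=B, msg='ok')): A:[] B:[ok] C:[]
After 5 (send(from=C, to=B, msg='err')): A:[] B:[ok,err] C:[]
After 6 (process(A)): A:[] B:[ok,err] C:[]
After 7 (send(from=B, to=C, msg='start')): A:[] B:[ok,err] C:[start]
After 8 (send(from=C, to=B, msg='pong')): A:[] B:[ok,err,pong] C:[start]
After 9 (send(from=A, to=B, msg='tick')): A:[] B:[ok,err,pong,tick] C:[start]
After 10 (send(from=A, to=B, msg='ack')): A:[] B:[ok,err,pong,tick,ack] C:[start]
After 11 (send(from=B, to=A, msg='final')): A:[final] B:[ok,err,pong,tick,ack] C:[start]
After 12 (process(A)): A:[] B:[ok,err,pong,tick,ack] C:[start]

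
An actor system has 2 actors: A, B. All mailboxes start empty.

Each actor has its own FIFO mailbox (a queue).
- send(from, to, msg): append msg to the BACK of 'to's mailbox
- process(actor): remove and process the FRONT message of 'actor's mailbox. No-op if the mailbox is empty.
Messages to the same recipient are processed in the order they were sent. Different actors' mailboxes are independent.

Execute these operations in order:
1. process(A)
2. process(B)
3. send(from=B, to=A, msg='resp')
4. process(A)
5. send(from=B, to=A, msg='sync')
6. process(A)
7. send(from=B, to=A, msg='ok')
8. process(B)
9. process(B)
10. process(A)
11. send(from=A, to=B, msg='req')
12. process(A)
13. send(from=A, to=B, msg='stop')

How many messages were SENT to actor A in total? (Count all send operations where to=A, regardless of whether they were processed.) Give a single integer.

After 1 (process(A)): A:[] B:[]
After 2 (process(B)): A:[] B:[]
After 3 (send(from=B, to=A, msg='resp')): A:[resp] B:[]
After 4 (process(A)): A:[] B:[]
After 5 (send(from=B, to=A, msg='sync')): A:[sync] B:[]
After 6 (process(A)): A:[] B:[]
After 7 (send(from=B, to=A, msg='ok')): A:[ok] B:[]
After 8 (process(B)): A:[ok] B:[]
After 9 (process(B)): A:[ok] B:[]
After 10 (process(A)): A:[] B:[]
After 11 (send(from=A, to=B, msg='req')): A:[] B:[req]
After 12 (process(A)): A:[] B:[req]
After 13 (send(from=A, to=B, msg='stop')): A:[] B:[req,stop]

Answer: 3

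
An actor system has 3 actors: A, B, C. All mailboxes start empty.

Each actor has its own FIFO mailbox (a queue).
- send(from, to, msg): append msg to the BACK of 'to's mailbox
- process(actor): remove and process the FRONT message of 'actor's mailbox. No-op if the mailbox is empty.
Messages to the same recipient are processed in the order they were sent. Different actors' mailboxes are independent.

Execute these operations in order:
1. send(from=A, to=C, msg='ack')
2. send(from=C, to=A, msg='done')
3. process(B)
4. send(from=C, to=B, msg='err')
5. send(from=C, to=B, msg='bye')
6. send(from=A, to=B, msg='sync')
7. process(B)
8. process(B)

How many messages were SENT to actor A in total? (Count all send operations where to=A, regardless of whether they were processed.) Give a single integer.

Answer: 1

Derivation:
After 1 (send(from=A, to=C, msg='ack')): A:[] B:[] C:[ack]
After 2 (send(from=C, to=A, msg='done')): A:[done] B:[] C:[ack]
After 3 (process(B)): A:[done] B:[] C:[ack]
After 4 (send(from=C, to=B, msg='err')): A:[done] B:[err] C:[ack]
After 5 (send(from=C, to=B, msg='bye')): A:[done] B:[err,bye] C:[ack]
After 6 (send(from=A, to=B, msg='sync')): A:[done] B:[err,bye,sync] C:[ack]
After 7 (process(B)): A:[done] B:[bye,sync] C:[ack]
After 8 (process(B)): A:[done] B:[sync] C:[ack]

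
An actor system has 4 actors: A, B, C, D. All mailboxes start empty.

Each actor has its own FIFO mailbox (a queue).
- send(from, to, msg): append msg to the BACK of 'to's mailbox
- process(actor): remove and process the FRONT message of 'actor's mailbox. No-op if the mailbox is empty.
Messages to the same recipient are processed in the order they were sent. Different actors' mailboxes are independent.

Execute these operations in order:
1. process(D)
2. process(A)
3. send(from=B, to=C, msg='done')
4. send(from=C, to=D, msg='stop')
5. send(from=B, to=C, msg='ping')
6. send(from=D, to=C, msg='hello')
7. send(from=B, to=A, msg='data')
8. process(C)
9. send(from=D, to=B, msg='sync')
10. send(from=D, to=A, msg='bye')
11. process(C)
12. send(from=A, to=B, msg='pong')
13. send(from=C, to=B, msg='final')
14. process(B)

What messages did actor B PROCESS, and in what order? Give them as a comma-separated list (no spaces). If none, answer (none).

Answer: sync

Derivation:
After 1 (process(D)): A:[] B:[] C:[] D:[]
After 2 (process(A)): A:[] B:[] C:[] D:[]
After 3 (send(from=B, to=C, msg='done')): A:[] B:[] C:[done] D:[]
After 4 (send(from=C, to=D, msg='stop')): A:[] B:[] C:[done] D:[stop]
After 5 (send(from=B, to=C, msg='ping')): A:[] B:[] C:[done,ping] D:[stop]
After 6 (send(from=D, to=C, msg='hello')): A:[] B:[] C:[done,ping,hello] D:[stop]
After 7 (send(from=B, to=A, msg='data')): A:[data] B:[] C:[done,ping,hello] D:[stop]
After 8 (process(C)): A:[data] B:[] C:[ping,hello] D:[stop]
After 9 (send(from=D, to=B, msg='sync')): A:[data] B:[sync] C:[ping,hello] D:[stop]
After 10 (send(from=D, to=A, msg='bye')): A:[data,bye] B:[sync] C:[ping,hello] D:[stop]
After 11 (process(C)): A:[data,bye] B:[sync] C:[hello] D:[stop]
After 12 (send(from=A, to=B, msg='pong')): A:[data,bye] B:[sync,pong] C:[hello] D:[stop]
After 13 (send(from=C, to=B, msg='final')): A:[data,bye] B:[sync,pong,final] C:[hello] D:[stop]
After 14 (process(B)): A:[data,bye] B:[pong,final] C:[hello] D:[stop]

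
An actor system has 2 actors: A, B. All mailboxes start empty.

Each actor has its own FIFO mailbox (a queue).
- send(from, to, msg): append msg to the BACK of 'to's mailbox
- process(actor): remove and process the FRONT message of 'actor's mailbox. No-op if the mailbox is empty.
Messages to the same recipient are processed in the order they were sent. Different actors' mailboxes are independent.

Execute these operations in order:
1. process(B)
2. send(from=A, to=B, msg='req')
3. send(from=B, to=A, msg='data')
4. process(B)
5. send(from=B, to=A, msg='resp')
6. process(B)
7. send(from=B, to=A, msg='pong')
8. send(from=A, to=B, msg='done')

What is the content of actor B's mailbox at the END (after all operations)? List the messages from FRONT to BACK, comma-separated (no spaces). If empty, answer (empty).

Answer: done

Derivation:
After 1 (process(B)): A:[] B:[]
After 2 (send(from=A, to=B, msg='req')): A:[] B:[req]
After 3 (send(from=B, to=A, msg='data')): A:[data] B:[req]
After 4 (process(B)): A:[data] B:[]
After 5 (send(from=B, to=A, msg='resp')): A:[data,resp] B:[]
After 6 (process(B)): A:[data,resp] B:[]
After 7 (send(from=B, to=A, msg='pong')): A:[data,resp,pong] B:[]
After 8 (send(from=A, to=B, msg='done')): A:[data,resp,pong] B:[done]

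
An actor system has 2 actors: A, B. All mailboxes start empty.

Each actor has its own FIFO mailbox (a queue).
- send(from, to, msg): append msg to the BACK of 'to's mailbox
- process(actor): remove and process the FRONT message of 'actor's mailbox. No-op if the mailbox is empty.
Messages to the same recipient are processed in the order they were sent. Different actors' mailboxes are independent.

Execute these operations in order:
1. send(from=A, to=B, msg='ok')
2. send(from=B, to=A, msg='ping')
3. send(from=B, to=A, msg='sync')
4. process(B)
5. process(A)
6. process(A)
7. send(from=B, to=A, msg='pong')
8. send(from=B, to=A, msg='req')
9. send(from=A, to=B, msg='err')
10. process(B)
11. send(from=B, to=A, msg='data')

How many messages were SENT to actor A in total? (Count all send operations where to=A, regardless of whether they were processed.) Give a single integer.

After 1 (send(from=A, to=B, msg='ok')): A:[] B:[ok]
After 2 (send(from=B, to=A, msg='ping')): A:[ping] B:[ok]
After 3 (send(from=B, to=A, msg='sync')): A:[ping,sync] B:[ok]
After 4 (process(B)): A:[ping,sync] B:[]
After 5 (process(A)): A:[sync] B:[]
After 6 (process(A)): A:[] B:[]
After 7 (send(from=B, to=A, msg='pong')): A:[pong] B:[]
After 8 (send(from=B, to=A, msg='req')): A:[pong,req] B:[]
After 9 (send(from=A, to=B, msg='err')): A:[pong,req] B:[err]
After 10 (process(B)): A:[pong,req] B:[]
After 11 (send(from=B, to=A, msg='data')): A:[pong,req,data] B:[]

Answer: 5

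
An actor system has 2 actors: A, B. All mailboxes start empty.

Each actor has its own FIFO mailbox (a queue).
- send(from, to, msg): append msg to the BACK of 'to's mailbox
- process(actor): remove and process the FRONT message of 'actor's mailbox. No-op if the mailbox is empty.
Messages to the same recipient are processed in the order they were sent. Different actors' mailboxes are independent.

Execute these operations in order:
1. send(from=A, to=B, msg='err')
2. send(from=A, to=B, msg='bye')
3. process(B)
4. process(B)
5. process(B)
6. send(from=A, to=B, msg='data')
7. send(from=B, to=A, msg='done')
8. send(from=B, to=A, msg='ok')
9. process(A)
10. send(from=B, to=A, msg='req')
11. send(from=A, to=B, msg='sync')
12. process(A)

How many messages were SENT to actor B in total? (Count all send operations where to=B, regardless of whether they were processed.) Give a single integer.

After 1 (send(from=A, to=B, msg='err')): A:[] B:[err]
After 2 (send(from=A, to=B, msg='bye')): A:[] B:[err,bye]
After 3 (process(B)): A:[] B:[bye]
After 4 (process(B)): A:[] B:[]
After 5 (process(B)): A:[] B:[]
After 6 (send(from=A, to=B, msg='data')): A:[] B:[data]
After 7 (send(from=B, to=A, msg='done')): A:[done] B:[data]
After 8 (send(from=B, to=A, msg='ok')): A:[done,ok] B:[data]
After 9 (process(A)): A:[ok] B:[data]
After 10 (send(from=B, to=A, msg='req')): A:[ok,req] B:[data]
After 11 (send(from=A, to=B, msg='sync')): A:[ok,req] B:[data,sync]
After 12 (process(A)): A:[req] B:[data,sync]

Answer: 4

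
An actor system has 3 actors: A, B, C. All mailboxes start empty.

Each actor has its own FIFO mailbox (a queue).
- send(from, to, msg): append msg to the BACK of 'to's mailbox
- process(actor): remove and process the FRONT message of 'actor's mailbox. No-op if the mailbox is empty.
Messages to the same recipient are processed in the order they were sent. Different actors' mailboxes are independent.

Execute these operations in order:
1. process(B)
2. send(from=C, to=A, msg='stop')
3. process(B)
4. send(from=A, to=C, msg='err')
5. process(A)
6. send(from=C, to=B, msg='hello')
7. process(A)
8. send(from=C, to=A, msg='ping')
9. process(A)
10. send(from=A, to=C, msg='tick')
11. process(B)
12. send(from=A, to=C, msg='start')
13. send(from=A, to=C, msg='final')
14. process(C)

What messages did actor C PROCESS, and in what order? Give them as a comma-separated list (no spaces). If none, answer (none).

After 1 (process(B)): A:[] B:[] C:[]
After 2 (send(from=C, to=A, msg='stop')): A:[stop] B:[] C:[]
After 3 (process(B)): A:[stop] B:[] C:[]
After 4 (send(from=A, to=C, msg='err')): A:[stop] B:[] C:[err]
After 5 (process(A)): A:[] B:[] C:[err]
After 6 (send(from=C, to=B, msg='hello')): A:[] B:[hello] C:[err]
After 7 (process(A)): A:[] B:[hello] C:[err]
After 8 (send(from=C, to=A, msg='ping')): A:[ping] B:[hello] C:[err]
After 9 (process(A)): A:[] B:[hello] C:[err]
After 10 (send(from=A, to=C, msg='tick')): A:[] B:[hello] C:[err,tick]
After 11 (process(B)): A:[] B:[] C:[err,tick]
After 12 (send(from=A, to=C, msg='start')): A:[] B:[] C:[err,tick,start]
After 13 (send(from=A, to=C, msg='final')): A:[] B:[] C:[err,tick,start,final]
After 14 (process(C)): A:[] B:[] C:[tick,start,final]

Answer: err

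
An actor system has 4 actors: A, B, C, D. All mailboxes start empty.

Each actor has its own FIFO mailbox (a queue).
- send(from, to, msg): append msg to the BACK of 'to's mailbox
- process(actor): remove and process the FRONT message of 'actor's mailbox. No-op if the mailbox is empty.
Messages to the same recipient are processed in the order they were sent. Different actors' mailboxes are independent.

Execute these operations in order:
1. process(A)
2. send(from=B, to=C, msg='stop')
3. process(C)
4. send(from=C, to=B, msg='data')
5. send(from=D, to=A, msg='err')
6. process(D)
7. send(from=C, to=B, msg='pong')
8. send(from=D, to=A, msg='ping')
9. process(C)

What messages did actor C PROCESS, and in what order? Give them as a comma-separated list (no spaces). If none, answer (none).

After 1 (process(A)): A:[] B:[] C:[] D:[]
After 2 (send(from=B, to=C, msg='stop')): A:[] B:[] C:[stop] D:[]
After 3 (process(C)): A:[] B:[] C:[] D:[]
After 4 (send(from=C, to=B, msg='data')): A:[] B:[data] C:[] D:[]
After 5 (send(from=D, to=A, msg='err')): A:[err] B:[data] C:[] D:[]
After 6 (process(D)): A:[err] B:[data] C:[] D:[]
After 7 (send(from=C, to=B, msg='pong')): A:[err] B:[data,pong] C:[] D:[]
After 8 (send(from=D, to=A, msg='ping')): A:[err,ping] B:[data,pong] C:[] D:[]
After 9 (process(C)): A:[err,ping] B:[data,pong] C:[] D:[]

Answer: stop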